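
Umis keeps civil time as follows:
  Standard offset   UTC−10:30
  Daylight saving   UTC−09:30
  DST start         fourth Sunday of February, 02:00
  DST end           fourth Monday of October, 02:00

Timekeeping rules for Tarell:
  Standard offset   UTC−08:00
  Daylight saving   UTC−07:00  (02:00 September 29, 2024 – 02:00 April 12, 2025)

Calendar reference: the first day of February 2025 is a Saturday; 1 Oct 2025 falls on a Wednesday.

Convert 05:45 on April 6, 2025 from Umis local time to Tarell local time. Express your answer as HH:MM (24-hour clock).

08:15

1 February 2025 is a Saturday, so the first Sunday is February 2 and the fourth is February 23.
1 October 2025 is a Wednesday, so the first Monday is October 6 and the fourth is October 27.
April 6, 2025 falls between 23 February and 27 October, so daylight saving is in effect and Umis is at UTC−09:30.
05:45 Umis + 9h30m = 15:15 UTC.
At the standard offset (UTC−08:00), 15:15 UTC − 8h = 07:15 Tarell standard time.
Daylight saving runs 29 September 2024 – 12 April 2025; the standard-time date in Tarell, April 6, 2025, is inside that window, so Tarell is at UTC−07:00.
15:15 UTC − 7h = 08:15 Tarell.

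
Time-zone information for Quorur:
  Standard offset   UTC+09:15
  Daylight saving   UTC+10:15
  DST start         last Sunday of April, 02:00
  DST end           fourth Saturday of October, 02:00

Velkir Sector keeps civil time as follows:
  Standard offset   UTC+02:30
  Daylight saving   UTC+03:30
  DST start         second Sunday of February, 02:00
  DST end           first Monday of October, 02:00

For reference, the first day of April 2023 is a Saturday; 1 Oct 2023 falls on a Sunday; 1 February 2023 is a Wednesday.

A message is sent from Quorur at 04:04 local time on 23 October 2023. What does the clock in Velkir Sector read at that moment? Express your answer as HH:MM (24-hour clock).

1 April 2023 is a Saturday, so Sundays fall on 2, 9, 16, 23, 30; the last is April 30.
1 October 2023 is a Sunday, so the first Saturday is October 7 and the fourth is October 28.
23 October 2023 lies within the daylight-saving period (30 April – 28 October), so Quorur is on daylight time, UTC+10:15.
04:04 Quorur − 10h15m = 17:49 UTC (rolling into the previous day, 22 October 2023).
1 February 2023 is a Wednesday, so the first Sunday is February 5 and the second is February 12.
1 October 2023 is a Sunday, so the first Monday is October 2.
At the standard offset (UTC+02:30), 17:49 UTC + 2h30m = 20:19 Velkir Sector standard time.
Daylight saving runs 12 February – 2 October; the standard-time date in Velkir Sector, 22 October 2023, is outside that window, so Velkir Sector is on standard time at UTC+02:30.
17:49 UTC + 2h30m = 20:19 Velkir Sector.

20:19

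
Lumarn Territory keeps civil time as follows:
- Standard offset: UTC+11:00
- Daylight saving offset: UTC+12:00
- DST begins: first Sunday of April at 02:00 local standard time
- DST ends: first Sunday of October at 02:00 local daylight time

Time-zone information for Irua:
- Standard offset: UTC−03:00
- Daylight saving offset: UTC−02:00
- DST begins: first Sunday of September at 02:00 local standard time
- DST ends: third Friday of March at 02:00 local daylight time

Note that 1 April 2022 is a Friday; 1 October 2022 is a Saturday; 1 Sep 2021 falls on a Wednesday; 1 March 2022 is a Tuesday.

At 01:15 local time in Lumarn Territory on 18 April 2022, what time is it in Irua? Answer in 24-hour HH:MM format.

10:15

1 April 2022 is a Friday, so the first Sunday is April 3.
1 October 2022 is a Saturday, so the first Sunday is October 2.
Daylight saving runs 3 April – 2 October; 18 April 2022 is inside that window, so Lumarn Territory is at UTC+12:00.
01:15 Lumarn Territory − 12h = 13:15 UTC (rolling into the previous day, 17 April 2022).
1 September 2021 is a Wednesday, so the first Sunday is September 5.
1 March 2022 is a Tuesday, so the first Friday is March 4 and the third is March 18.
At the standard offset (UTC−03:00), 13:15 UTC − 3h = 10:15 Irua standard time.
The standard-time date in Irua, 17 April 2022, is outside the daylight-saving period (5 September 2021 – 18 March 2022), so Irua is on standard time, UTC−03:00.
13:15 UTC − 3h = 10:15 Irua.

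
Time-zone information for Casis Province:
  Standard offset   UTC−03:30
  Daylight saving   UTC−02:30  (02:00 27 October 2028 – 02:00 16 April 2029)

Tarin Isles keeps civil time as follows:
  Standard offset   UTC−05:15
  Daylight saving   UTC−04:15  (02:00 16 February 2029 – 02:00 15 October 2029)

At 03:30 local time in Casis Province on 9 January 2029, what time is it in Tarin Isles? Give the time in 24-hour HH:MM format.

00:45

Daylight saving runs 27 October 2028 – 16 April 2029; 9 January 2029 is inside that window, so Casis Province is at UTC−02:30.
03:30 Casis Province + 2h30m = 06:00 UTC.
At the standard offset (UTC−05:15), 06:00 UTC − 5h15m = 00:45 Tarin Isles standard time.
The standard-time date in Tarin Isles, 9 January 2029, is outside the daylight-saving period (16 February – 15 October), so Tarin Isles is on standard time, UTC−05:15.
06:00 UTC − 5h15m = 00:45 Tarin Isles.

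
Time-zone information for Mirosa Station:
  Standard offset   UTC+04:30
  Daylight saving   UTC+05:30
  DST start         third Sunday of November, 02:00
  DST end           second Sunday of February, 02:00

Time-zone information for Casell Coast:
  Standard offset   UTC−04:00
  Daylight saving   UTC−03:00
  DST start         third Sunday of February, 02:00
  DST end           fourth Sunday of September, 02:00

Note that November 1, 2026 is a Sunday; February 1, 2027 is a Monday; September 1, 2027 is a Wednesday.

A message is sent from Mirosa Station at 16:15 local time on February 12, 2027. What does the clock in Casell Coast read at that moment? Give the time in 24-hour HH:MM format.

1 November 2026 is a Sunday, so the first Sunday is November 1 and the third is November 15.
1 February 2027 is a Monday, so the first Sunday is February 7 and the second is February 14.
February 12, 2027 lies within the daylight-saving period (15 November 2026 – 14 February 2027), so Mirosa Station is on daylight time, UTC+05:30.
16:15 Mirosa Station − 5h30m = 10:45 UTC.
1 February 2027 is a Monday, so the first Sunday is February 7 and the third is February 21.
1 September 2027 is a Wednesday, so the first Sunday is September 5 and the fourth is September 26.
At the standard offset (UTC−04:00), 10:45 UTC − 4h = 06:45 Casell Coast standard time.
The standard-time date in Casell Coast, February 12, 2027, is outside the daylight-saving period (21 February – 26 September), so Casell Coast is on standard time, UTC−04:00.
10:45 UTC − 4h = 06:45 Casell Coast.

06:45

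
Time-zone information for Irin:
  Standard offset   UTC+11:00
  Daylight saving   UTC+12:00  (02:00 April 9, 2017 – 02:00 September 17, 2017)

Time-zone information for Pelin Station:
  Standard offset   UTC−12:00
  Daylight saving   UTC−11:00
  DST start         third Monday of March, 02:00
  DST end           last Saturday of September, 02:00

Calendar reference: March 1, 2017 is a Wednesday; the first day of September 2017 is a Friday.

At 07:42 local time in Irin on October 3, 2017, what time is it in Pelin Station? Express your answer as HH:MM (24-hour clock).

October 3, 2017 does not fall between 9 April and 17 September, so daylight saving is not in effect and Irin is at UTC+11:00.
07:42 Irin − 11h = 20:42 UTC (rolling into the previous day, 2 October 2017).
1 March 2017 is a Wednesday, so the first Monday is March 6 and the third is March 20.
1 September 2017 is a Friday, so Saturdays fall on 2, 9, 16, 23, 30; the last is September 30.
At the standard offset (UTC−12:00), 20:42 UTC − 12h = 08:42 Pelin Station standard time.
The standard-time date in Pelin Station, October 2, 2017, does not fall between 20 March and 30 September, so daylight saving is not in effect and Pelin Station is at UTC−12:00.
20:42 UTC − 12h = 08:42 Pelin Station.

08:42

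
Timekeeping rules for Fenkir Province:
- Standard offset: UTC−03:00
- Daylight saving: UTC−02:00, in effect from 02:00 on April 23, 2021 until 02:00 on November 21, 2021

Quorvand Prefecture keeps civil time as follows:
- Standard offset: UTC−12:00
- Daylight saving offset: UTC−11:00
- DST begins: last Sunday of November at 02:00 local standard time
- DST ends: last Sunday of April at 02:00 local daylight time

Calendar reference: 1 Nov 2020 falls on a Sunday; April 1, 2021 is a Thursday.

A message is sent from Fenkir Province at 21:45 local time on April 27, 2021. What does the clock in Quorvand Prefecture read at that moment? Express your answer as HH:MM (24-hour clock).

11:45

April 27, 2021 falls between 23 April and 21 November, so daylight saving is in effect and Fenkir Province is at UTC−02:00.
21:45 Fenkir Province + 2h = 23:45 UTC.
1 November 2020 is a Sunday, so Sundays fall on 1, 8, 15, 22, 29; the last is November 29.
1 April 2021 is a Thursday, so Sundays fall on 4, 11, 18, 25; the last is April 25.
At the standard offset (UTC−12:00), 23:45 UTC − 12h = 11:45 Quorvand Prefecture standard time.
The standard-time date in Quorvand Prefecture, April 27, 2021, does not fall between 29 November 2020 and 25 April 2021, so daylight saving is not in effect and Quorvand Prefecture is at UTC−12:00.
23:45 UTC − 12h = 11:45 Quorvand Prefecture.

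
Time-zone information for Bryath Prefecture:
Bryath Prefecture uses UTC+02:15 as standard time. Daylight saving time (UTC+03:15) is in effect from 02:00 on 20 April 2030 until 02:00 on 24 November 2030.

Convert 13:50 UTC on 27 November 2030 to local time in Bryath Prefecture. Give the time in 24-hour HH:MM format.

At the standard offset (UTC+02:15), 13:50 UTC + 2h15m = 16:05 Bryath Prefecture standard time.
Daylight saving runs 20 April – 24 November; the standard-time date in Bryath Prefecture, 27 November 2030, is outside that window, so Bryath Prefecture is on standard time at UTC+02:15.
13:50 UTC + 2h15m = 16:05 local.

16:05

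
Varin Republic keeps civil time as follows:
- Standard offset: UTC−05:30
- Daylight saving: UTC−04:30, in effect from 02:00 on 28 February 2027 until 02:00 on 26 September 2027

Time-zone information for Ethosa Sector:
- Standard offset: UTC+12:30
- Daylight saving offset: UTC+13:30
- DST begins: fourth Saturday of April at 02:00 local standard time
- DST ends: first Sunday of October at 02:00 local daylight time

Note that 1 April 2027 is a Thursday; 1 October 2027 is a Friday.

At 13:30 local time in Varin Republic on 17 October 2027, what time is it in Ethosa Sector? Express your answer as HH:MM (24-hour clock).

17 October 2027 is outside the daylight-saving period (28 February – 26 September), so Varin Republic is on standard time, UTC−05:30.
13:30 Varin Republic + 5h30m = 19:00 UTC.
1 April 2027 is a Thursday, so the first Saturday is April 3 and the fourth is April 24.
1 October 2027 is a Friday, so the first Sunday is October 3.
At the standard offset (UTC+12:30), 19:00 UTC + 12h30m = 07:30 Ethosa Sector standard time (rolling into the next day, 18 October 2027).
Daylight saving runs 24 April – 3 October; the standard-time date in Ethosa Sector, 18 October 2027, is outside that window, so Ethosa Sector is on standard time at UTC+12:30.
19:00 UTC + 12h30m = 07:30 Ethosa Sector (rolling into the next day, 18 October 2027).

07:30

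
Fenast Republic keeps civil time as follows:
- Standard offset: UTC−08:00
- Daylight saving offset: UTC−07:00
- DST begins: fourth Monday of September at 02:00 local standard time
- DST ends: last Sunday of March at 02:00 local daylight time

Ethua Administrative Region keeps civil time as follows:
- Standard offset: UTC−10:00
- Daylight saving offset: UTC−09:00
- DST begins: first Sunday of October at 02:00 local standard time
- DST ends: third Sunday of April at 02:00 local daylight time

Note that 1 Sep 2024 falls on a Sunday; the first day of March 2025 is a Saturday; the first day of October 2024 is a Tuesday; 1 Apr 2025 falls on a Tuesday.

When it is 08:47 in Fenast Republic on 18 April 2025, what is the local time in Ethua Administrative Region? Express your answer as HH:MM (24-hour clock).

1 September 2024 is a Sunday, so the first Monday is September 2 and the fourth is September 23.
1 March 2025 is a Saturday, so Sundays fall on 2, 9, 16, 23, 30; the last is March 30.
18 April 2025 does not fall between 23 September 2024 and 30 March 2025, so daylight saving is not in effect and Fenast Republic is at UTC−08:00.
08:47 Fenast Republic + 8h = 16:47 UTC.
1 October 2024 is a Tuesday, so the first Sunday is October 6.
1 April 2025 is a Tuesday, so the first Sunday is April 6 and the third is April 20.
At the standard offset (UTC−10:00), 16:47 UTC − 10h = 06:47 Ethua Administrative Region standard time.
The standard-time date in Ethua Administrative Region, 18 April 2025, lies within the daylight-saving period (6 October 2024 – 20 April 2025), so Ethua Administrative Region is on daylight time, UTC−09:00.
16:47 UTC − 9h = 07:47 Ethua Administrative Region.

07:47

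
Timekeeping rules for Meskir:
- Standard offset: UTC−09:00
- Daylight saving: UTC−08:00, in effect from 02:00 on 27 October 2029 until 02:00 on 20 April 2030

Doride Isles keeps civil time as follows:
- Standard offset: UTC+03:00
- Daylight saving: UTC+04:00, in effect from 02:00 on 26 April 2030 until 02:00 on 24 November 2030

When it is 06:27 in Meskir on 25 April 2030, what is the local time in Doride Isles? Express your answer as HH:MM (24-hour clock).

18:27

Daylight saving runs 27 October 2029 – 20 April 2030; 25 April 2030 is outside that window, so Meskir is on standard time at UTC−09:00.
06:27 Meskir + 9h = 15:27 UTC.
At the standard offset (UTC+03:00), 15:27 UTC + 3h = 18:27 Doride Isles standard time.
The standard-time date in Doride Isles, 25 April 2030, is outside the daylight-saving period (26 April – 24 November), so Doride Isles is on standard time, UTC+03:00.
15:27 UTC + 3h = 18:27 Doride Isles.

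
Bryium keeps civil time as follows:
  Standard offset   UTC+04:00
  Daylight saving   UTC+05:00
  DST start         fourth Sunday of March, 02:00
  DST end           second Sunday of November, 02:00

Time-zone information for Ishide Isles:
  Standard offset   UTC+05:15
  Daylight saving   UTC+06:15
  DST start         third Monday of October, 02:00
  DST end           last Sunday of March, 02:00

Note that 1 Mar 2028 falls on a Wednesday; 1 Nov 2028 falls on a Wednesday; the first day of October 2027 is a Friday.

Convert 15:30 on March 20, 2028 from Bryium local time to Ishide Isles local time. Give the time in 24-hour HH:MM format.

1 March 2028 is a Wednesday, so the first Sunday is March 5 and the fourth is March 26.
1 November 2028 is a Wednesday, so the first Sunday is November 5 and the second is November 12.
March 20, 2028 does not fall between 26 March and 12 November, so daylight saving is not in effect and Bryium is at UTC+04:00.
15:30 Bryium − 4h = 11:30 UTC.
1 October 2027 is a Friday, so the first Monday is October 4 and the third is October 18.
1 March 2028 is a Wednesday, so Sundays fall on 5, 12, 19, 26; the last is March 26.
At the standard offset (UTC+05:15), 11:30 UTC + 5h15m = 16:45 Ishide Isles standard time.
The standard-time date in Ishide Isles, March 20, 2028, falls between 18 October 2027 and 26 March 2028, so daylight saving is in effect and Ishide Isles is at UTC+06:15.
11:30 UTC + 6h15m = 17:45 Ishide Isles.

17:45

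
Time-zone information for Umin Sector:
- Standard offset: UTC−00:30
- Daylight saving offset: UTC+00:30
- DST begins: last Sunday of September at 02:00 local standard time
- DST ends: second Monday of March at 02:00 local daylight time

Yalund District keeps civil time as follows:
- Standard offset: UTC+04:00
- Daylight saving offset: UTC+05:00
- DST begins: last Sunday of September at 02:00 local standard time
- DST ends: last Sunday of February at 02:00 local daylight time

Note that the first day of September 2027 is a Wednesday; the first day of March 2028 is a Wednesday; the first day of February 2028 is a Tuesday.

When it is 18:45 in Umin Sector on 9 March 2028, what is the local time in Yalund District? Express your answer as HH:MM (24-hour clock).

1 September 2027 is a Wednesday, so Sundays fall on 5, 12, 19, 26; the last is September 26.
1 March 2028 is a Wednesday, so the first Monday is March 6 and the second is March 13.
9 March 2028 falls between 26 September 2027 and 13 March 2028, so daylight saving is in effect and Umin Sector is at UTC+00:30.
18:45 Umin Sector − 0h30m = 18:15 UTC.
1 September 2027 is a Wednesday, so Sundays fall on 5, 12, 19, 26; the last is September 26.
1 February 2028 is a Tuesday, so Sundays fall on 6, 13, 20, 27; the last is February 27.
At the standard offset (UTC+04:00), 18:15 UTC + 4h = 22:15 Yalund District standard time.
Daylight saving runs 26 September 2027 – 27 February 2028; the standard-time date in Yalund District, 9 March 2028, is outside that window, so Yalund District is on standard time at UTC+04:00.
18:15 UTC + 4h = 22:15 Yalund District.

22:15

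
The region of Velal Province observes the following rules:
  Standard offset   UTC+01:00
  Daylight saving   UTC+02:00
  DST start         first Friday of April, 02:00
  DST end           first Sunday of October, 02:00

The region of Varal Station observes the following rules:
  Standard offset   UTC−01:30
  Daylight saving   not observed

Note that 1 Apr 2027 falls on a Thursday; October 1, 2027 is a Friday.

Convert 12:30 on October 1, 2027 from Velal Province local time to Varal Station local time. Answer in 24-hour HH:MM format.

09:00

1 April 2027 is a Thursday, so the first Friday is April 2.
1 October 2027 is a Friday, so the first Sunday is October 3.
October 1, 2027 lies within the daylight-saving period (2 April – 3 October), so Velal Province is on daylight time, UTC+02:00.
12:30 Velal Province − 2h = 10:30 UTC.
Varal Station has no daylight saving, so its offset is UTC−01:30 year-round.
10:30 UTC − 1h30m = 09:00 Varal Station.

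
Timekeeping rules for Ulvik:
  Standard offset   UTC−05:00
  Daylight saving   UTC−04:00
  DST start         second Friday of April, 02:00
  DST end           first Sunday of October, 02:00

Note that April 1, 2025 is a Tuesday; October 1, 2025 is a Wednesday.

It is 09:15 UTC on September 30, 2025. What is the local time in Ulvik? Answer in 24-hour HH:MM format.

05:15

1 April 2025 is a Tuesday, so the first Friday is April 4 and the second is April 11.
1 October 2025 is a Wednesday, so the first Sunday is October 5.
At the standard offset (UTC−05:00), 09:15 UTC − 5h = 04:15 Ulvik standard time.
The standard-time date in Ulvik, September 30, 2025, lies within the daylight-saving period (11 April – 5 October), so Ulvik is on daylight time, UTC−04:00.
09:15 UTC − 4h = 05:15 local.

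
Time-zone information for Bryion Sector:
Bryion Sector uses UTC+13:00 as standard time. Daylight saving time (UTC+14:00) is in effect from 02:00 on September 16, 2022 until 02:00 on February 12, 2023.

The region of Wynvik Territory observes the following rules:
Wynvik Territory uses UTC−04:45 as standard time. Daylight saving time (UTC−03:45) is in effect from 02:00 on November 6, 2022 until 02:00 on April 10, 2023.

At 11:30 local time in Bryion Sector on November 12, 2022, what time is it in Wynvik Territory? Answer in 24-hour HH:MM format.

November 12, 2022 lies within the daylight-saving period (16 September 2022 – 12 February 2023), so Bryion Sector is on daylight time, UTC+14:00.
11:30 Bryion Sector − 14h = 21:30 UTC (rolling into the previous day, 11 November 2022).
At the standard offset (UTC−04:45), 21:30 UTC − 4h45m = 16:45 Wynvik Territory standard time.
Daylight saving runs 6 November 2022 – 10 April 2023; the standard-time date in Wynvik Territory, November 11, 2022, is inside that window, so Wynvik Territory is at UTC−03:45.
21:30 UTC − 3h45m = 17:45 Wynvik Territory.

17:45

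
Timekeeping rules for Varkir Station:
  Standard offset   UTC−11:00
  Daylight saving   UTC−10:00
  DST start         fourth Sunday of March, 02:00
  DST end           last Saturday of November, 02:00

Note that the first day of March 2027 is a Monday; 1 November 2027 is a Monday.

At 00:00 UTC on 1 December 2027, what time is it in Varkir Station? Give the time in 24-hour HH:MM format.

13:00

1 March 2027 is a Monday, so the first Sunday is March 7 and the fourth is March 28.
1 November 2027 is a Monday, so Saturdays fall on 6, 13, 20, 27; the last is November 27.
At the standard offset (UTC−11:00), 00:00 UTC − 11h = 13:00 Varkir Station standard time (rolling into the previous day, 30 November 2027).
The standard-time date in Varkir Station, 30 November 2027, does not fall between 28 March and 27 November, so daylight saving is not in effect and Varkir Station is at UTC−11:00.
00:00 UTC − 11h = 13:00 local (rolling into the previous day, 30 November 2027).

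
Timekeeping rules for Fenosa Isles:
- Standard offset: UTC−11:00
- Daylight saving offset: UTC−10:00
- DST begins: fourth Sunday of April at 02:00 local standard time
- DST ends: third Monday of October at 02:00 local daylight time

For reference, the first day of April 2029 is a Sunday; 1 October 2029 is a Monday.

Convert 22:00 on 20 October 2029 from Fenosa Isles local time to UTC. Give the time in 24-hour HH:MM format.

09:00

1 April 2029 is a Sunday, so the first Sunday is April 1 and the fourth is April 22.
1 October 2029 is a Monday, so the first Monday is October 1 and the third is October 15.
20 October 2029 is outside the daylight-saving period (22 April – 15 October), so Fenosa Isles is on standard time, UTC−11:00.
22:00 local + 11h = 09:00 UTC (rolling into the next day, 21 October 2029).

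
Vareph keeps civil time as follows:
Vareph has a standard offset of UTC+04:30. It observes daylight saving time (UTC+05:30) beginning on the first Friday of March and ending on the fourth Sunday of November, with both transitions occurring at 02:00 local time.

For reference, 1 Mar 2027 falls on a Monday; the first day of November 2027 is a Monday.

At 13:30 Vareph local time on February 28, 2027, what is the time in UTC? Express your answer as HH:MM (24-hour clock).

09:00

1 March 2027 is a Monday, so the first Friday is March 5.
1 November 2027 is a Monday, so the first Sunday is November 7 and the fourth is November 28.
February 28, 2027 does not fall between 5 March and 28 November, so daylight saving is not in effect and Vareph is at UTC+04:30.
13:30 local − 4h30m = 09:00 UTC.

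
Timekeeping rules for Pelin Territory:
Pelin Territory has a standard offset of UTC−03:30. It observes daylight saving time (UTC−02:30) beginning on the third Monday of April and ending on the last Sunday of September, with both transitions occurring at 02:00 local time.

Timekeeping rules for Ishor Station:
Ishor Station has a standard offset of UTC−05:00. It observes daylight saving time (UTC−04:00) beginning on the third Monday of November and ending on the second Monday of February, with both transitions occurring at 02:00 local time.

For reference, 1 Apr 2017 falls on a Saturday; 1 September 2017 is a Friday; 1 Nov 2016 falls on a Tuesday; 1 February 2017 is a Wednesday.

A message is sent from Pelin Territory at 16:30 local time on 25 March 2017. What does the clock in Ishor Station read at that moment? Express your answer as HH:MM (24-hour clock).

15:00

1 April 2017 is a Saturday, so the first Monday is April 3 and the third is April 17.
1 September 2017 is a Friday, so Sundays fall on 3, 10, 17, 24; the last is September 24.
Daylight saving runs 17 April – 24 September; 25 March 2017 is outside that window, so Pelin Territory is on standard time at UTC−03:30.
16:30 Pelin Territory + 3h30m = 20:00 UTC.
1 November 2016 is a Tuesday, so the first Monday is November 7 and the third is November 21.
1 February 2017 is a Wednesday, so the first Monday is February 6 and the second is February 13.
At the standard offset (UTC−05:00), 20:00 UTC − 5h = 15:00 Ishor Station standard time.
The standard-time date in Ishor Station, 25 March 2017, is outside the daylight-saving period (21 November 2016 – 13 February 2017), so Ishor Station is on standard time, UTC−05:00.
20:00 UTC − 5h = 15:00 Ishor Station.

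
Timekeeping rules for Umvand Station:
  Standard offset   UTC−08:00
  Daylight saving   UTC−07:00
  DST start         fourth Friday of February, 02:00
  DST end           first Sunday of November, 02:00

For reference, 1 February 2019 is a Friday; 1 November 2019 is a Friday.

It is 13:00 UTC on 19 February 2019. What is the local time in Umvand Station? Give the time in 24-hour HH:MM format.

05:00

1 February 2019 is a Friday, so the first Friday is February 1 and the fourth is February 22.
1 November 2019 is a Friday, so the first Sunday is November 3.
At the standard offset (UTC−08:00), 13:00 UTC − 8h = 05:00 Umvand Station standard time.
The standard-time date in Umvand Station, 19 February 2019, does not fall between 22 February and 3 November, so daylight saving is not in effect and Umvand Station is at UTC−08:00.
13:00 UTC − 8h = 05:00 local.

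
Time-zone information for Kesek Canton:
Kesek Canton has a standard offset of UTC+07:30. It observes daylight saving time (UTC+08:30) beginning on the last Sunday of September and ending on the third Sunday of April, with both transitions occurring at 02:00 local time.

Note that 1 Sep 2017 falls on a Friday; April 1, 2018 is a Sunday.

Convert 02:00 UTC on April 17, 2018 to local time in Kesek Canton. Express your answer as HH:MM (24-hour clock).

1 September 2017 is a Friday, so Sundays fall on 3, 10, 17, 24; the last is September 24.
1 April 2018 is a Sunday, so the first Sunday is April 1 and the third is April 15.
At the standard offset (UTC+07:30), 02:00 UTC + 7h30m = 09:30 Kesek Canton standard time.
Daylight saving runs 24 September 2017 – 15 April 2018; the standard-time date in Kesek Canton, April 17, 2018, is outside that window, so Kesek Canton is on standard time at UTC+07:30.
02:00 UTC + 7h30m = 09:30 local.

09:30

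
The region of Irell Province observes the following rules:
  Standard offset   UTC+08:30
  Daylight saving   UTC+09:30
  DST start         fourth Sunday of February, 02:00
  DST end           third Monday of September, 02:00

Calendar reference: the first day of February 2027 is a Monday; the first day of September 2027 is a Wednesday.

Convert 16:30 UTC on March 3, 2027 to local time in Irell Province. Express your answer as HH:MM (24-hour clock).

02:00

1 February 2027 is a Monday, so the first Sunday is February 7 and the fourth is February 28.
1 September 2027 is a Wednesday, so the first Monday is September 6 and the third is September 20.
At the standard offset (UTC+08:30), 16:30 UTC + 8h30m = 01:00 Irell Province standard time (rolling into the next day, 4 March 2027).
Daylight saving runs 28 February – 20 September; the standard-time date in Irell Province, March 4, 2027, is inside that window, so Irell Province is at UTC+09:30.
16:30 UTC + 9h30m = 02:00 local (rolling into the next day, 4 March 2027).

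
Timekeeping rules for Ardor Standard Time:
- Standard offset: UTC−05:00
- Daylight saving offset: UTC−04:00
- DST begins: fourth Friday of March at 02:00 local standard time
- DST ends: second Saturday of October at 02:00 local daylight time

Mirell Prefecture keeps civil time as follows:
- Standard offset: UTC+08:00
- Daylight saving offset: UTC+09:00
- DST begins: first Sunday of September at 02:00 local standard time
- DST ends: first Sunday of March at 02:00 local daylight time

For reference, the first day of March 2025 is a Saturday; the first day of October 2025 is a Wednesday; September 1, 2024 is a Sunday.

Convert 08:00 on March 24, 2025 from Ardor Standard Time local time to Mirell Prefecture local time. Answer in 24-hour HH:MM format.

21:00

1 March 2025 is a Saturday, so the first Friday is March 7 and the fourth is March 28.
1 October 2025 is a Wednesday, so the first Saturday is October 4 and the second is October 11.
March 24, 2025 is outside the daylight-saving period (28 March – 11 October), so Ardor Standard Time is on standard time, UTC−05:00.
08:00 Ardor Standard Time + 5h = 13:00 UTC.
1 September 2024 is a Sunday, so the first Sunday is September 1.
1 March 2025 is a Saturday, so the first Sunday is March 2.
At the standard offset (UTC+08:00), 13:00 UTC + 8h = 21:00 Mirell Prefecture standard time.
The standard-time date in Mirell Prefecture, March 24, 2025, is outside the daylight-saving period (1 September 2024 – 2 March 2025), so Mirell Prefecture is on standard time, UTC+08:00.
13:00 UTC + 8h = 21:00 Mirell Prefecture.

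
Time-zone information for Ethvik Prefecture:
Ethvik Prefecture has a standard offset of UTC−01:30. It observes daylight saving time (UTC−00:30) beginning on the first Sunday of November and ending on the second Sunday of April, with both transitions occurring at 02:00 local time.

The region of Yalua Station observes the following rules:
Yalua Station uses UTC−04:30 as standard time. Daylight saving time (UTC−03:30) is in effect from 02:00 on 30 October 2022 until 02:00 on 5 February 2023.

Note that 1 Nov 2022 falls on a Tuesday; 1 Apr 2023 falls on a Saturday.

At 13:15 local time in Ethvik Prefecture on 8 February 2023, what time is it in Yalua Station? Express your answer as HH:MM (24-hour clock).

1 November 2022 is a Tuesday, so the first Sunday is November 6.
1 April 2023 is a Saturday, so the first Sunday is April 2 and the second is April 9.
8 February 2023 lies within the daylight-saving period (6 November 2022 – 9 April 2023), so Ethvik Prefecture is on daylight time, UTC−00:30.
13:15 Ethvik Prefecture + 0h30m = 13:45 UTC.
At the standard offset (UTC−04:30), 13:45 UTC − 4h30m = 09:15 Yalua Station standard time.
The standard-time date in Yalua Station, 8 February 2023, does not fall between 30 October 2022 and 5 February 2023, so daylight saving is not in effect and Yalua Station is at UTC−04:30.
13:45 UTC − 4h30m = 09:15 Yalua Station.

09:15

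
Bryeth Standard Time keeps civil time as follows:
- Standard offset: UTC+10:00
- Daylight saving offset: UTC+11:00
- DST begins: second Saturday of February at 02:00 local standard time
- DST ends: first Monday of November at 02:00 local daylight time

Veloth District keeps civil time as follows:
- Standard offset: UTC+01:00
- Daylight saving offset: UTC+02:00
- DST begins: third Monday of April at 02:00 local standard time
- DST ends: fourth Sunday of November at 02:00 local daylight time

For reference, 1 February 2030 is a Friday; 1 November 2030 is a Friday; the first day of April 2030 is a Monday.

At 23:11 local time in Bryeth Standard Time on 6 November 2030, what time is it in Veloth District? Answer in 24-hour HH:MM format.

1 February 2030 is a Friday, so the first Saturday is February 2 and the second is February 9.
1 November 2030 is a Friday, so the first Monday is November 4.
6 November 2030 does not fall between 9 February and 4 November, so daylight saving is not in effect and Bryeth Standard Time is at UTC+10:00.
23:11 Bryeth Standard Time − 10h = 13:11 UTC.
1 April 2030 is a Monday, so the first Monday is April 1 and the third is April 15.
1 November 2030 is a Friday, so the first Sunday is November 3 and the fourth is November 24.
At the standard offset (UTC+01:00), 13:11 UTC + 1h = 14:11 Veloth District standard time.
Daylight saving runs 15 April – 24 November; the standard-time date in Veloth District, 6 November 2030, is inside that window, so Veloth District is at UTC+02:00.
13:11 UTC + 2h = 15:11 Veloth District.

15:11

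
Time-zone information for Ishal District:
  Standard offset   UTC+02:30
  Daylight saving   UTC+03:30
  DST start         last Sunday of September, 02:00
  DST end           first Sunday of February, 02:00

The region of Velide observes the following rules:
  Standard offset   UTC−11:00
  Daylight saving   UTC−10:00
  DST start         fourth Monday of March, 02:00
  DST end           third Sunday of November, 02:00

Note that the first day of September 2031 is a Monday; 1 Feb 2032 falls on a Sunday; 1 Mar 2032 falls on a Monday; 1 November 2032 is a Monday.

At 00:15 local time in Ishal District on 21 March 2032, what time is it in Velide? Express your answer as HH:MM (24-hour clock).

10:45

1 September 2031 is a Monday, so Sundays fall on 7, 14, 21, 28; the last is September 28.
1 February 2032 is a Sunday, so the first Sunday is February 1.
Daylight saving runs 28 September 2031 – 1 February 2032; 21 March 2032 is outside that window, so Ishal District is on standard time at UTC+02:30.
00:15 Ishal District − 2h30m = 21:45 UTC (rolling into the previous day, 20 March 2032).
1 March 2032 is a Monday, so the first Monday is March 1 and the fourth is March 22.
1 November 2032 is a Monday, so the first Sunday is November 7 and the third is November 21.
At the standard offset (UTC−11:00), 21:45 UTC − 11h = 10:45 Velide standard time.
Daylight saving runs 22 March – 21 November; the standard-time date in Velide, 20 March 2032, is outside that window, so Velide is on standard time at UTC−11:00.
21:45 UTC − 11h = 10:45 Velide.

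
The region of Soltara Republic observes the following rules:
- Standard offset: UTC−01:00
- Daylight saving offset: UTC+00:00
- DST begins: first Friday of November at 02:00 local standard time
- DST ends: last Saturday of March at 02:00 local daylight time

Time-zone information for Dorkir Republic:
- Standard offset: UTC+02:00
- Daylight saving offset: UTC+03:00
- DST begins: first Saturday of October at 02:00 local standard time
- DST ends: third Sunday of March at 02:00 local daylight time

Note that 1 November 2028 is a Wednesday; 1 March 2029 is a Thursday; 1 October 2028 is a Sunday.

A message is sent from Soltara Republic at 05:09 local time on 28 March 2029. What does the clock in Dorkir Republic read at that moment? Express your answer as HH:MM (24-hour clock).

07:09

1 November 2028 is a Wednesday, so the first Friday is November 3.
1 March 2029 is a Thursday, so Saturdays fall on 3, 10, 17, 24, 31; the last is March 31.
28 March 2029 falls between 3 November 2028 and 31 March 2029, so daylight saving is in effect and Soltara Republic is at UTC+00:00.
05:09 Soltara Republic − 0h = 05:09 UTC.
1 October 2028 is a Sunday, so the first Saturday is October 7.
1 March 2029 is a Thursday, so the first Sunday is March 4 and the third is March 18.
At the standard offset (UTC+02:00), 05:09 UTC + 2h = 07:09 Dorkir Republic standard time.
The standard-time date in Dorkir Republic, 28 March 2029, is outside the daylight-saving period (7 October 2028 – 18 March 2029), so Dorkir Republic is on standard time, UTC+02:00.
05:09 UTC + 2h = 07:09 Dorkir Republic.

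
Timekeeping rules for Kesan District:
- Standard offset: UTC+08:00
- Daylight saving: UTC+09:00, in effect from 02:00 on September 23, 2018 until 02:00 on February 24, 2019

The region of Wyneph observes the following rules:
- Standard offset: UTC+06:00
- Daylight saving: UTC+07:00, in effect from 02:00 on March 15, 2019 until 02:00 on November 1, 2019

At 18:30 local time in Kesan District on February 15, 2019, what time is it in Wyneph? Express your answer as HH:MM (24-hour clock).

15:30

Daylight saving runs 23 September 2018 – 24 February 2019; February 15, 2019 is inside that window, so Kesan District is at UTC+09:00.
18:30 Kesan District − 9h = 09:30 UTC.
At the standard offset (UTC+06:00), 09:30 UTC + 6h = 15:30 Wyneph standard time.
The standard-time date in Wyneph, February 15, 2019, does not fall between 15 March and 1 November, so daylight saving is not in effect and Wyneph is at UTC+06:00.
09:30 UTC + 6h = 15:30 Wyneph.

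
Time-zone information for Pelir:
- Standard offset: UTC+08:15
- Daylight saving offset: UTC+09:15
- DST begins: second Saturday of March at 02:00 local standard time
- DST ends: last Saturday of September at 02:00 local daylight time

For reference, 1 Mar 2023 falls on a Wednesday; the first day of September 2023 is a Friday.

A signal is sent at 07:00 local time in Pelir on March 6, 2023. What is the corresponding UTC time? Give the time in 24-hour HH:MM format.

22:45

1 March 2023 is a Wednesday, so the first Saturday is March 4 and the second is March 11.
1 September 2023 is a Friday, so Saturdays fall on 2, 9, 16, 23, 30; the last is September 30.
March 6, 2023 is outside the daylight-saving period (11 March – 30 September), so Pelir is on standard time, UTC+08:15.
07:00 local − 8h15m = 22:45 UTC (rolling into the previous day, 5 March 2023).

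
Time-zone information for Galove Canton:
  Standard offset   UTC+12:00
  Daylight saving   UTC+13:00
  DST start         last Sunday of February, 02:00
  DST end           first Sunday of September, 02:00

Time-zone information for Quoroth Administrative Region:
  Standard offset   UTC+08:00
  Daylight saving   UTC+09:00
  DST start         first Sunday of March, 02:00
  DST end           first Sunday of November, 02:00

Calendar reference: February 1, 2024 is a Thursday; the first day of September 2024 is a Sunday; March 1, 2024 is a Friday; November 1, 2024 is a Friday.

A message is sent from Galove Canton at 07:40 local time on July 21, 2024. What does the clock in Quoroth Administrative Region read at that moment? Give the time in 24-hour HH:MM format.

1 February 2024 is a Thursday, so Sundays fall on 4, 11, 18, 25; the last is February 25.
1 September 2024 is a Sunday, so the first Sunday is September 1.
Daylight saving runs 25 February – 1 September; July 21, 2024 is inside that window, so Galove Canton is at UTC+13:00.
07:40 Galove Canton − 13h = 18:40 UTC (rolling into the previous day, 20 July 2024).
1 March 2024 is a Friday, so the first Sunday is March 3.
1 November 2024 is a Friday, so the first Sunday is November 3.
At the standard offset (UTC+08:00), 18:40 UTC + 8h = 02:40 Quoroth Administrative Region standard time (rolling into the next day, 21 July 2024).
Daylight saving runs 3 March – 3 November; the standard-time date in Quoroth Administrative Region, July 21, 2024, is inside that window, so Quoroth Administrative Region is at UTC+09:00.
18:40 UTC + 9h = 03:40 Quoroth Administrative Region (rolling into the next day, 21 July 2024).

03:40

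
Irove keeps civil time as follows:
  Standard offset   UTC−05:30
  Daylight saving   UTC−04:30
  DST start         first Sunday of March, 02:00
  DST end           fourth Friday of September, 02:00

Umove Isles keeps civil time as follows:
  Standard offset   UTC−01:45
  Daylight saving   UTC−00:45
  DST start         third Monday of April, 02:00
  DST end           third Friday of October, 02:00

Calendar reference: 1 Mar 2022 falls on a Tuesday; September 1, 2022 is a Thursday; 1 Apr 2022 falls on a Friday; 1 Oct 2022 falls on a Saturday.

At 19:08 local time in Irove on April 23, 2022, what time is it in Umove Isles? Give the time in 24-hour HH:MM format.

22:53

1 March 2022 is a Tuesday, so the first Sunday is March 6.
1 September 2022 is a Thursday, so the first Friday is September 2 and the fourth is September 23.
Daylight saving runs 6 March – 23 September; April 23, 2022 is inside that window, so Irove is at UTC−04:30.
19:08 Irove + 4h30m = 23:38 UTC.
1 April 2022 is a Friday, so the first Monday is April 4 and the third is April 18.
1 October 2022 is a Saturday, so the first Friday is October 7 and the third is October 21.
At the standard offset (UTC−01:45), 23:38 UTC − 1h45m = 21:53 Umove Isles standard time.
The standard-time date in Umove Isles, April 23, 2022, lies within the daylight-saving period (18 April – 21 October), so Umove Isles is on daylight time, UTC−00:45.
23:38 UTC − 0h45m = 22:53 Umove Isles.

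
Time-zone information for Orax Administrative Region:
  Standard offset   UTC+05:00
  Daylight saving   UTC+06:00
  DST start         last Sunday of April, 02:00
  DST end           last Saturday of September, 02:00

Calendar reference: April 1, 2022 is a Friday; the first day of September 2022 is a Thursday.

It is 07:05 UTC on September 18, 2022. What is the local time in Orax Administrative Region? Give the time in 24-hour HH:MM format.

1 April 2022 is a Friday, so Sundays fall on 3, 10, 17, 24; the last is April 24.
1 September 2022 is a Thursday, so Saturdays fall on 3, 10, 17, 24; the last is September 24.
At the standard offset (UTC+05:00), 07:05 UTC + 5h = 12:05 Orax Administrative Region standard time.
Daylight saving runs 24 April – 24 September; the standard-time date in Orax Administrative Region, September 18, 2022, is inside that window, so Orax Administrative Region is at UTC+06:00.
07:05 UTC + 6h = 13:05 local.

13:05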